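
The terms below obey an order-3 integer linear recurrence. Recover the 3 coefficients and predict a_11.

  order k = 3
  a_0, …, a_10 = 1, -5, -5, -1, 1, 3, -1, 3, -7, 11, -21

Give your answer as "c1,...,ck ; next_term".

  a_3 = -1·-5 + 1·-5 + -1·1 = -1
  a_4 = -1·-1 + 1·-5 + -1·-5 = 1
  a_5 = -1·1 + 1·-1 + -1·-5 = 3
  a_6 = -1·3 + 1·1 + -1·-1 = -1
  a_7 = -1·-1 + 1·3 + -1·1 = 3
  a_8 = -1·3 + 1·-1 + -1·3 = -7
  a_9 = -1·-7 + 1·3 + -1·-1 = 11
  a_10 = -1·11 + 1·-7 + -1·3 = -21
  a_11 = -1·-21 + 1·11 + -1·-7 = 39

-1,1,-1 ; 39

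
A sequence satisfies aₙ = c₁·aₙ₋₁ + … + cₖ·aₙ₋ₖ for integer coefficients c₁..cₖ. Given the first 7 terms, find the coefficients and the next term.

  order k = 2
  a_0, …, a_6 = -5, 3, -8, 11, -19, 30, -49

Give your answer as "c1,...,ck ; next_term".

-1,1 ; 79

  a_2 = -1·3 + 1·-5 = -8
  a_3 = -1·-8 + 1·3 = 11
  a_4 = -1·11 + 1·-8 = -19
  a_5 = -1·-19 + 1·11 = 30
  a_6 = -1·30 + 1·-19 = -49
  a_7 = -1·-49 + 1·30 = 79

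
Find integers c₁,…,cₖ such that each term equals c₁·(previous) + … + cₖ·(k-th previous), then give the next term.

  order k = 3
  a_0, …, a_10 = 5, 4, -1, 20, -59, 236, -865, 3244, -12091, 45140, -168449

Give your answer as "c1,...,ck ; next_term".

-3,3,1 ; 628676

  a_3 = -3·-1 + 3·4 + 1·5 = 20
  a_4 = -3·20 + 3·-1 + 1·4 = -59
  a_5 = -3·-59 + 3·20 + 1·-1 = 236
  a_6 = -3·236 + 3·-59 + 1·20 = -865
  a_7 = -3·-865 + 3·236 + 1·-59 = 3244
  a_8 = -3·3244 + 3·-865 + 1·236 = -12091
  a_9 = -3·-12091 + 3·3244 + 1·-865 = 45140
  a_10 = -3·45140 + 3·-12091 + 1·3244 = -168449
  a_11 = -3·-168449 + 3·45140 + 1·-12091 = 628676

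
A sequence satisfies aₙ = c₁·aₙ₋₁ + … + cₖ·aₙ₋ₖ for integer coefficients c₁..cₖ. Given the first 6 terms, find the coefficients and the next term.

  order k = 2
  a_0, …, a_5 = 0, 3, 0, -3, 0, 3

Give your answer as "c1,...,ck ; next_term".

  a_2 = 0·3 + -1·0 = 0
  a_3 = 0·0 + -1·3 = -3
  a_4 = 0·-3 + -1·0 = 0
  a_5 = 0·0 + -1·-3 = 3
  a_6 = 0·3 + -1·0 = 0

0,-1 ; 0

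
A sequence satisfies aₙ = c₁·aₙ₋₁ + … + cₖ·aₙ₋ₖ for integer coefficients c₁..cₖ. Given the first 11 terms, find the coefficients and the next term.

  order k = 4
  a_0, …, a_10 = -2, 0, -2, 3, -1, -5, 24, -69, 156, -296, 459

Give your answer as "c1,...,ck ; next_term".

-3,-2,1,-2 ; -491

  a_4 = -3·3 + -2·-2 + 1·0 + -2·-2 = -1
  a_5 = -3·-1 + -2·3 + 1·-2 + -2·0 = -5
  a_6 = -3·-5 + -2·-1 + 1·3 + -2·-2 = 24
  a_7 = -3·24 + -2·-5 + 1·-1 + -2·3 = -69
  a_8 = -3·-69 + -2·24 + 1·-5 + -2·-1 = 156
  a_9 = -3·156 + -2·-69 + 1·24 + -2·-5 = -296
  a_10 = -3·-296 + -2·156 + 1·-69 + -2·24 = 459
  a_11 = -3·459 + -2·-296 + 1·156 + -2·-69 = -491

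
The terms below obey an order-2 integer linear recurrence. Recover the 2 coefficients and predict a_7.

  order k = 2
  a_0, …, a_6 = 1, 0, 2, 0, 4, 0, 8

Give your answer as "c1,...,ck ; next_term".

0,2 ; 0

  a_2 = 0·0 + 2·1 = 2
  a_3 = 0·2 + 2·0 = 0
  a_4 = 0·0 + 2·2 = 4
  a_5 = 0·4 + 2·0 = 0
  a_6 = 0·0 + 2·4 = 8
  a_7 = 0·8 + 2·0 = 0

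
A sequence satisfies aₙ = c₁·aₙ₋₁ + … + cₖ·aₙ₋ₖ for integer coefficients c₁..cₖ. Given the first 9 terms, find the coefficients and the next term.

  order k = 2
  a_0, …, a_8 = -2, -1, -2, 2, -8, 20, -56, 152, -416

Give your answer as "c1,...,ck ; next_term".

  a_2 = -2·-1 + 2·-2 = -2
  a_3 = -2·-2 + 2·-1 = 2
  a_4 = -2·2 + 2·-2 = -8
  a_5 = -2·-8 + 2·2 = 20
  a_6 = -2·20 + 2·-8 = -56
  a_7 = -2·-56 + 2·20 = 152
  a_8 = -2·152 + 2·-56 = -416
  a_9 = -2·-416 + 2·152 = 1136

-2,2 ; 1136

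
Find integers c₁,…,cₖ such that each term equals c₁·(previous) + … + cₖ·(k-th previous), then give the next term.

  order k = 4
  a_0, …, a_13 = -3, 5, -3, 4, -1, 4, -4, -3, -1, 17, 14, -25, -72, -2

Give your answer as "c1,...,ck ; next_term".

  a_4 = 1·4 + -2·-3 + -1·5 + 2·-3 = -1
  a_5 = 1·-1 + -2·4 + -1·-3 + 2·5 = 4
  a_6 = 1·4 + -2·-1 + -1·4 + 2·-3 = -4
  a_7 = 1·-4 + -2·4 + -1·-1 + 2·4 = -3
  a_8 = 1·-3 + -2·-4 + -1·4 + 2·-1 = -1
  a_9 = 1·-1 + -2·-3 + -1·-4 + 2·4 = 17
  a_10 = 1·17 + -2·-1 + -1·-3 + 2·-4 = 14
  a_11 = 1·14 + -2·17 + -1·-1 + 2·-3 = -25
  a_12 = 1·-25 + -2·14 + -1·17 + 2·-1 = -72
  a_13 = 1·-72 + -2·-25 + -1·14 + 2·17 = -2
  a_14 = 1·-2 + -2·-72 + -1·-25 + 2·14 = 195

1,-2,-1,2 ; 195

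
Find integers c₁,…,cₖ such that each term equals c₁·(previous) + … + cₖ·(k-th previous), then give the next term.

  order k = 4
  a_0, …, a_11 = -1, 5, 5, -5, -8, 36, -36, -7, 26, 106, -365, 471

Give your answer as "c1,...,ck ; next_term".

  a_4 = -2·-5 + -2·5 + -1·5 + 3·-1 = -8
  a_5 = -2·-8 + -2·-5 + -1·5 + 3·5 = 36
  a_6 = -2·36 + -2·-8 + -1·-5 + 3·5 = -36
  a_7 = -2·-36 + -2·36 + -1·-8 + 3·-5 = -7
  a_8 = -2·-7 + -2·-36 + -1·36 + 3·-8 = 26
  a_9 = -2·26 + -2·-7 + -1·-36 + 3·36 = 106
  a_10 = -2·106 + -2·26 + -1·-7 + 3·-36 = -365
  a_11 = -2·-365 + -2·106 + -1·26 + 3·-7 = 471
  a_12 = -2·471 + -2·-365 + -1·106 + 3·26 = -240

-2,-2,-1,3 ; -240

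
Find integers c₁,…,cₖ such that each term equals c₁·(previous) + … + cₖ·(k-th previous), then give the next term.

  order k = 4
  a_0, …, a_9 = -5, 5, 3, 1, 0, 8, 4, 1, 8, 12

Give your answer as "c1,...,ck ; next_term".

0,0,1,1 ; 5

  a_4 = 0·1 + 0·3 + 1·5 + 1·-5 = 0
  a_5 = 0·0 + 0·1 + 1·3 + 1·5 = 8
  a_6 = 0·8 + 0·0 + 1·1 + 1·3 = 4
  a_7 = 0·4 + 0·8 + 1·0 + 1·1 = 1
  a_8 = 0·1 + 0·4 + 1·8 + 1·0 = 8
  a_9 = 0·8 + 0·1 + 1·4 + 1·8 = 12
  a_10 = 0·12 + 0·8 + 1·1 + 1·4 = 5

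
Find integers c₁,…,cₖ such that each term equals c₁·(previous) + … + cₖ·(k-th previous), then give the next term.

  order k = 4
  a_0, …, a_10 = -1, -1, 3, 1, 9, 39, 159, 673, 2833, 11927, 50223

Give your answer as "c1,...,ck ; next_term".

  a_4 = 4·1 + 1·3 + 0·-1 + -2·-1 = 9
  a_5 = 4·9 + 1·1 + 0·3 + -2·-1 = 39
  a_6 = 4·39 + 1·9 + 0·1 + -2·3 = 159
  a_7 = 4·159 + 1·39 + 0·9 + -2·1 = 673
  a_8 = 4·673 + 1·159 + 0·39 + -2·9 = 2833
  a_9 = 4·2833 + 1·673 + 0·159 + -2·39 = 11927
  a_10 = 4·11927 + 1·2833 + 0·673 + -2·159 = 50223
  a_11 = 4·50223 + 1·11927 + 0·2833 + -2·673 = 211473

4,1,0,-2 ; 211473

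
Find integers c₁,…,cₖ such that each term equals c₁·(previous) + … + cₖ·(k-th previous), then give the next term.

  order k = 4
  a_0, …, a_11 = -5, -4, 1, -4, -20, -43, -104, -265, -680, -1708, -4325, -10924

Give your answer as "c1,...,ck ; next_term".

1,3,1,3 ; -27647

  a_4 = 1·-4 + 3·1 + 1·-4 + 3·-5 = -20
  a_5 = 1·-20 + 3·-4 + 1·1 + 3·-4 = -43
  a_6 = 1·-43 + 3·-20 + 1·-4 + 3·1 = -104
  a_7 = 1·-104 + 3·-43 + 1·-20 + 3·-4 = -265
  a_8 = 1·-265 + 3·-104 + 1·-43 + 3·-20 = -680
  a_9 = 1·-680 + 3·-265 + 1·-104 + 3·-43 = -1708
  a_10 = 1·-1708 + 3·-680 + 1·-265 + 3·-104 = -4325
  a_11 = 1·-4325 + 3·-1708 + 1·-680 + 3·-265 = -10924
  a_12 = 1·-10924 + 3·-4325 + 1·-1708 + 3·-680 = -27647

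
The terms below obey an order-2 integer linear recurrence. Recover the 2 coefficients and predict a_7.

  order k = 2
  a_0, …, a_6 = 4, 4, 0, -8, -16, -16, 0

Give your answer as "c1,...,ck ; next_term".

2,-2 ; 32

  a_2 = 2·4 + -2·4 = 0
  a_3 = 2·0 + -2·4 = -8
  a_4 = 2·-8 + -2·0 = -16
  a_5 = 2·-16 + -2·-8 = -16
  a_6 = 2·-16 + -2·-16 = 0
  a_7 = 2·0 + -2·-16 = 32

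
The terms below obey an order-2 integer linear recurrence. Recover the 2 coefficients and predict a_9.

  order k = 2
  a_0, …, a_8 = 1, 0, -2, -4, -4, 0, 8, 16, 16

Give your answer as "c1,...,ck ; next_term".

2,-2 ; 0

  a_2 = 2·0 + -2·1 = -2
  a_3 = 2·-2 + -2·0 = -4
  a_4 = 2·-4 + -2·-2 = -4
  a_5 = 2·-4 + -2·-4 = 0
  a_6 = 2·0 + -2·-4 = 8
  a_7 = 2·8 + -2·0 = 16
  a_8 = 2·16 + -2·8 = 16
  a_9 = 2·16 + -2·16 = 0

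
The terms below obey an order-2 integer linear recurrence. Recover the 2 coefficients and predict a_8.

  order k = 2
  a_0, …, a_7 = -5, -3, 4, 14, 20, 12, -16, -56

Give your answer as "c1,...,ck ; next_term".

2,-2 ; -80

  a_2 = 2·-3 + -2·-5 = 4
  a_3 = 2·4 + -2·-3 = 14
  a_4 = 2·14 + -2·4 = 20
  a_5 = 2·20 + -2·14 = 12
  a_6 = 2·12 + -2·20 = -16
  a_7 = 2·-16 + -2·12 = -56
  a_8 = 2·-56 + -2·-16 = -80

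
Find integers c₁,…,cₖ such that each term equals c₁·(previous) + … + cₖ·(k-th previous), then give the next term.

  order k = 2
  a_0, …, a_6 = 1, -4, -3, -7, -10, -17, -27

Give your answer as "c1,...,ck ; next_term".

1,1 ; -44

  a_2 = 1·-4 + 1·1 = -3
  a_3 = 1·-3 + 1·-4 = -7
  a_4 = 1·-7 + 1·-3 = -10
  a_5 = 1·-10 + 1·-7 = -17
  a_6 = 1·-17 + 1·-10 = -27
  a_7 = 1·-27 + 1·-17 = -44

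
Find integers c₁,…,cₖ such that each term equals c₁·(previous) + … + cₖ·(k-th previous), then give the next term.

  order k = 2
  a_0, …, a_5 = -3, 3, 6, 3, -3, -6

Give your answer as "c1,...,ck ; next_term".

  a_2 = 1·3 + -1·-3 = 6
  a_3 = 1·6 + -1·3 = 3
  a_4 = 1·3 + -1·6 = -3
  a_5 = 1·-3 + -1·3 = -6
  a_6 = 1·-6 + -1·-3 = -3

1,-1 ; -3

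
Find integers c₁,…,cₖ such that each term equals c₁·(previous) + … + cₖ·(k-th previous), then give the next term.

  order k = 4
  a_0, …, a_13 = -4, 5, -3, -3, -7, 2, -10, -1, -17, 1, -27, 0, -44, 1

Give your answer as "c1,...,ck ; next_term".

0,1,0,1 ; -71

  a_4 = 0·-3 + 1·-3 + 0·5 + 1·-4 = -7
  a_5 = 0·-7 + 1·-3 + 0·-3 + 1·5 = 2
  a_6 = 0·2 + 1·-7 + 0·-3 + 1·-3 = -10
  a_7 = 0·-10 + 1·2 + 0·-7 + 1·-3 = -1
  a_8 = 0·-1 + 1·-10 + 0·2 + 1·-7 = -17
  a_9 = 0·-17 + 1·-1 + 0·-10 + 1·2 = 1
  a_10 = 0·1 + 1·-17 + 0·-1 + 1·-10 = -27
  a_11 = 0·-27 + 1·1 + 0·-17 + 1·-1 = 0
  a_12 = 0·0 + 1·-27 + 0·1 + 1·-17 = -44
  a_13 = 0·-44 + 1·0 + 0·-27 + 1·1 = 1
  a_14 = 0·1 + 1·-44 + 0·0 + 1·-27 = -71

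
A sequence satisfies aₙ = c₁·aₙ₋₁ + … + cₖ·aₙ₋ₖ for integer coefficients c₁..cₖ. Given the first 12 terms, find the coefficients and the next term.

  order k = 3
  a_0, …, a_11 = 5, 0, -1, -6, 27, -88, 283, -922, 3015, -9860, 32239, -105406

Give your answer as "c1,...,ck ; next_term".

-4,-3,-2 ; 344627

  a_3 = -4·-1 + -3·0 + -2·5 = -6
  a_4 = -4·-6 + -3·-1 + -2·0 = 27
  a_5 = -4·27 + -3·-6 + -2·-1 = -88
  a_6 = -4·-88 + -3·27 + -2·-6 = 283
  a_7 = -4·283 + -3·-88 + -2·27 = -922
  a_8 = -4·-922 + -3·283 + -2·-88 = 3015
  a_9 = -4·3015 + -3·-922 + -2·283 = -9860
  a_10 = -4·-9860 + -3·3015 + -2·-922 = 32239
  a_11 = -4·32239 + -3·-9860 + -2·3015 = -105406
  a_12 = -4·-105406 + -3·32239 + -2·-9860 = 344627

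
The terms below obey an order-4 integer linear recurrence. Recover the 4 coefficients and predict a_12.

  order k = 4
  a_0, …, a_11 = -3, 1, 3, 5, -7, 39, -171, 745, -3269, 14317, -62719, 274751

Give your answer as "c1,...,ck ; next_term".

  a_4 = -4·5 + 2·3 + 1·1 + -2·-3 = -7
  a_5 = -4·-7 + 2·5 + 1·3 + -2·1 = 39
  a_6 = -4·39 + 2·-7 + 1·5 + -2·3 = -171
  a_7 = -4·-171 + 2·39 + 1·-7 + -2·5 = 745
  a_8 = -4·745 + 2·-171 + 1·39 + -2·-7 = -3269
  a_9 = -4·-3269 + 2·745 + 1·-171 + -2·39 = 14317
  a_10 = -4·14317 + 2·-3269 + 1·745 + -2·-171 = -62719
  a_11 = -4·-62719 + 2·14317 + 1·-3269 + -2·745 = 274751
  a_12 = -4·274751 + 2·-62719 + 1·14317 + -2·-3269 = -1203587

-4,2,1,-2 ; -1203587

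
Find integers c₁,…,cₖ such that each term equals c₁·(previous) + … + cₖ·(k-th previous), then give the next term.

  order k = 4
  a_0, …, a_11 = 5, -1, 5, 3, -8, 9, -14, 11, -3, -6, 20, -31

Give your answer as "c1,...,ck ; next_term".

  a_4 = -1·3 + 0·5 + 0·-1 + -1·5 = -8
  a_5 = -1·-8 + 0·3 + 0·5 + -1·-1 = 9
  a_6 = -1·9 + 0·-8 + 0·3 + -1·5 = -14
  a_7 = -1·-14 + 0·9 + 0·-8 + -1·3 = 11
  a_8 = -1·11 + 0·-14 + 0·9 + -1·-8 = -3
  a_9 = -1·-3 + 0·11 + 0·-14 + -1·9 = -6
  a_10 = -1·-6 + 0·-3 + 0·11 + -1·-14 = 20
  a_11 = -1·20 + 0·-6 + 0·-3 + -1·11 = -31
  a_12 = -1·-31 + 0·20 + 0·-6 + -1·-3 = 34

-1,0,0,-1 ; 34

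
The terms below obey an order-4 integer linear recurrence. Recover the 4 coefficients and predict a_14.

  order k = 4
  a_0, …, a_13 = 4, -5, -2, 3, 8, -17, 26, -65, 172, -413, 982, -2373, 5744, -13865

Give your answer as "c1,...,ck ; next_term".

-2,0,-2,1 ; 33458

  a_4 = -2·3 + 0·-2 + -2·-5 + 1·4 = 8
  a_5 = -2·8 + 0·3 + -2·-2 + 1·-5 = -17
  a_6 = -2·-17 + 0·8 + -2·3 + 1·-2 = 26
  a_7 = -2·26 + 0·-17 + -2·8 + 1·3 = -65
  a_8 = -2·-65 + 0·26 + -2·-17 + 1·8 = 172
  a_9 = -2·172 + 0·-65 + -2·26 + 1·-17 = -413
  a_10 = -2·-413 + 0·172 + -2·-65 + 1·26 = 982
  a_11 = -2·982 + 0·-413 + -2·172 + 1·-65 = -2373
  a_12 = -2·-2373 + 0·982 + -2·-413 + 1·172 = 5744
  a_13 = -2·5744 + 0·-2373 + -2·982 + 1·-413 = -13865
  a_14 = -2·-13865 + 0·5744 + -2·-2373 + 1·982 = 33458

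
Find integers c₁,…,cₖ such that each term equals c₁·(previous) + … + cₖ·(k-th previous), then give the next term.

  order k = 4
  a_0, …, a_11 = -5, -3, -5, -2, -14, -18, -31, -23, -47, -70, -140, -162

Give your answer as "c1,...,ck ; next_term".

1,0,-1,3 ; -233

  a_4 = 1·-2 + 0·-5 + -1·-3 + 3·-5 = -14
  a_5 = 1·-14 + 0·-2 + -1·-5 + 3·-3 = -18
  a_6 = 1·-18 + 0·-14 + -1·-2 + 3·-5 = -31
  a_7 = 1·-31 + 0·-18 + -1·-14 + 3·-2 = -23
  a_8 = 1·-23 + 0·-31 + -1·-18 + 3·-14 = -47
  a_9 = 1·-47 + 0·-23 + -1·-31 + 3·-18 = -70
  a_10 = 1·-70 + 0·-47 + -1·-23 + 3·-31 = -140
  a_11 = 1·-140 + 0·-70 + -1·-47 + 3·-23 = -162
  a_12 = 1·-162 + 0·-140 + -1·-70 + 3·-47 = -233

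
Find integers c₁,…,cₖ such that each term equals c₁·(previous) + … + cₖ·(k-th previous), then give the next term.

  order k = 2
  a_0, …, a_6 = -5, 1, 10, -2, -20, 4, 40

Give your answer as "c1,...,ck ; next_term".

0,-2 ; -8

  a_2 = 0·1 + -2·-5 = 10
  a_3 = 0·10 + -2·1 = -2
  a_4 = 0·-2 + -2·10 = -20
  a_5 = 0·-20 + -2·-2 = 4
  a_6 = 0·4 + -2·-20 = 40
  a_7 = 0·40 + -2·4 = -8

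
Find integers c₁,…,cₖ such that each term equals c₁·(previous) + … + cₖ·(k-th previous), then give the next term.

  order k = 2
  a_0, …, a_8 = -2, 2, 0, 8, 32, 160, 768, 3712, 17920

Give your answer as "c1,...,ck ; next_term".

4,4 ; 86528

  a_2 = 4·2 + 4·-2 = 0
  a_3 = 4·0 + 4·2 = 8
  a_4 = 4·8 + 4·0 = 32
  a_5 = 4·32 + 4·8 = 160
  a_6 = 4·160 + 4·32 = 768
  a_7 = 4·768 + 4·160 = 3712
  a_8 = 4·3712 + 4·768 = 17920
  a_9 = 4·17920 + 4·3712 = 86528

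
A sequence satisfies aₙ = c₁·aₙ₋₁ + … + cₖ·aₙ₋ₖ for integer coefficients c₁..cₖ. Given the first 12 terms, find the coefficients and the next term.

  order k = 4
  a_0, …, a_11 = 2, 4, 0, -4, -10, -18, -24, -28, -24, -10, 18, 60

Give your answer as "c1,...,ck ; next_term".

1,1,-1,-1 ; 112

  a_4 = 1·-4 + 1·0 + -1·4 + -1·2 = -10
  a_5 = 1·-10 + 1·-4 + -1·0 + -1·4 = -18
  a_6 = 1·-18 + 1·-10 + -1·-4 + -1·0 = -24
  a_7 = 1·-24 + 1·-18 + -1·-10 + -1·-4 = -28
  a_8 = 1·-28 + 1·-24 + -1·-18 + -1·-10 = -24
  a_9 = 1·-24 + 1·-28 + -1·-24 + -1·-18 = -10
  a_10 = 1·-10 + 1·-24 + -1·-28 + -1·-24 = 18
  a_11 = 1·18 + 1·-10 + -1·-24 + -1·-28 = 60
  a_12 = 1·60 + 1·18 + -1·-10 + -1·-24 = 112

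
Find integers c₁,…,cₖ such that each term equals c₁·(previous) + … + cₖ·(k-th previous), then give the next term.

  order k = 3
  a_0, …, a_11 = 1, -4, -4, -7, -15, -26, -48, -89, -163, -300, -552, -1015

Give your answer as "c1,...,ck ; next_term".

1,1,1 ; -1867

  a_3 = 1·-4 + 1·-4 + 1·1 = -7
  a_4 = 1·-7 + 1·-4 + 1·-4 = -15
  a_5 = 1·-15 + 1·-7 + 1·-4 = -26
  a_6 = 1·-26 + 1·-15 + 1·-7 = -48
  a_7 = 1·-48 + 1·-26 + 1·-15 = -89
  a_8 = 1·-89 + 1·-48 + 1·-26 = -163
  a_9 = 1·-163 + 1·-89 + 1·-48 = -300
  a_10 = 1·-300 + 1·-163 + 1·-89 = -552
  a_11 = 1·-552 + 1·-300 + 1·-163 = -1015
  a_12 = 1·-1015 + 1·-552 + 1·-300 = -1867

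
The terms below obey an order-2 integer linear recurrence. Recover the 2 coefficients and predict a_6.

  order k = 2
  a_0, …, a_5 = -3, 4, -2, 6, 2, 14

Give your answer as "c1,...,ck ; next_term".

  a_2 = 1·4 + 2·-3 = -2
  a_3 = 1·-2 + 2·4 = 6
  a_4 = 1·6 + 2·-2 = 2
  a_5 = 1·2 + 2·6 = 14
  a_6 = 1·14 + 2·2 = 18

1,2 ; 18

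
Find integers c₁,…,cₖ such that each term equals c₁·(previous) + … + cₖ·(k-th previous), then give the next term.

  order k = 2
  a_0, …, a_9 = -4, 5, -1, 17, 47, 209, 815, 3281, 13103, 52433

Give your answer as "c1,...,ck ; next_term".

3,4 ; 209711

  a_2 = 3·5 + 4·-4 = -1
  a_3 = 3·-1 + 4·5 = 17
  a_4 = 3·17 + 4·-1 = 47
  a_5 = 3·47 + 4·17 = 209
  a_6 = 3·209 + 4·47 = 815
  a_7 = 3·815 + 4·209 = 3281
  a_8 = 3·3281 + 4·815 = 13103
  a_9 = 3·13103 + 4·3281 = 52433
  a_10 = 3·52433 + 4·13103 = 209711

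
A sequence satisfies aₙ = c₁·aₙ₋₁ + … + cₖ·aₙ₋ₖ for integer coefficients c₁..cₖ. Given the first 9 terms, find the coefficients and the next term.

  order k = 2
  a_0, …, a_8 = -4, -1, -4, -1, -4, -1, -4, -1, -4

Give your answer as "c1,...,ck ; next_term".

0,1 ; -1

  a_2 = 0·-1 + 1·-4 = -4
  a_3 = 0·-4 + 1·-1 = -1
  a_4 = 0·-1 + 1·-4 = -4
  a_5 = 0·-4 + 1·-1 = -1
  a_6 = 0·-1 + 1·-4 = -4
  a_7 = 0·-4 + 1·-1 = -1
  a_8 = 0·-1 + 1·-4 = -4
  a_9 = 0·-4 + 1·-1 = -1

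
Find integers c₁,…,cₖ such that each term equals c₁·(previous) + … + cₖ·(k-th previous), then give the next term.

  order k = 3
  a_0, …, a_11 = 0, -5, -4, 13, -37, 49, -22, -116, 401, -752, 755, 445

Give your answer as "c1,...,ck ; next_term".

-2,-1,3 ; -3901

  a_3 = -2·-4 + -1·-5 + 3·0 = 13
  a_4 = -2·13 + -1·-4 + 3·-5 = -37
  a_5 = -2·-37 + -1·13 + 3·-4 = 49
  a_6 = -2·49 + -1·-37 + 3·13 = -22
  a_7 = -2·-22 + -1·49 + 3·-37 = -116
  a_8 = -2·-116 + -1·-22 + 3·49 = 401
  a_9 = -2·401 + -1·-116 + 3·-22 = -752
  a_10 = -2·-752 + -1·401 + 3·-116 = 755
  a_11 = -2·755 + -1·-752 + 3·401 = 445
  a_12 = -2·445 + -1·755 + 3·-752 = -3901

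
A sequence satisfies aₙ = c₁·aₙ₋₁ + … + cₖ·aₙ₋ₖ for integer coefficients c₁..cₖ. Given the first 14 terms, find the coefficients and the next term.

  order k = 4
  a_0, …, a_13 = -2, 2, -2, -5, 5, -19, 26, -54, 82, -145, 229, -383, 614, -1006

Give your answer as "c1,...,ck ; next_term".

-1,2,1,-1 ; 1622

  a_4 = -1·-5 + 2·-2 + 1·2 + -1·-2 = 5
  a_5 = -1·5 + 2·-5 + 1·-2 + -1·2 = -19
  a_6 = -1·-19 + 2·5 + 1·-5 + -1·-2 = 26
  a_7 = -1·26 + 2·-19 + 1·5 + -1·-5 = -54
  a_8 = -1·-54 + 2·26 + 1·-19 + -1·5 = 82
  a_9 = -1·82 + 2·-54 + 1·26 + -1·-19 = -145
  a_10 = -1·-145 + 2·82 + 1·-54 + -1·26 = 229
  a_11 = -1·229 + 2·-145 + 1·82 + -1·-54 = -383
  a_12 = -1·-383 + 2·229 + 1·-145 + -1·82 = 614
  a_13 = -1·614 + 2·-383 + 1·229 + -1·-145 = -1006
  a_14 = -1·-1006 + 2·614 + 1·-383 + -1·229 = 1622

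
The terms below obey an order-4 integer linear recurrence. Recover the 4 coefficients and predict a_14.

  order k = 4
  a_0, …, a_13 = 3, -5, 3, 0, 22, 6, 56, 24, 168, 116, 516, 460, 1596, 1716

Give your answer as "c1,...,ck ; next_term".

  a_4 = 1·0 + 2·3 + -2·-5 + 2·3 = 22
  a_5 = 1·22 + 2·0 + -2·3 + 2·-5 = 6
  a_6 = 1·6 + 2·22 + -2·0 + 2·3 = 56
  a_7 = 1·56 + 2·6 + -2·22 + 2·0 = 24
  a_8 = 1·24 + 2·56 + -2·6 + 2·22 = 168
  a_9 = 1·168 + 2·24 + -2·56 + 2·6 = 116
  a_10 = 1·116 + 2·168 + -2·24 + 2·56 = 516
  a_11 = 1·516 + 2·116 + -2·168 + 2·24 = 460
  a_12 = 1·460 + 2·516 + -2·116 + 2·168 = 1596
  a_13 = 1·1596 + 2·460 + -2·516 + 2·116 = 1716
  a_14 = 1·1716 + 2·1596 + -2·460 + 2·516 = 5020

1,2,-2,2 ; 5020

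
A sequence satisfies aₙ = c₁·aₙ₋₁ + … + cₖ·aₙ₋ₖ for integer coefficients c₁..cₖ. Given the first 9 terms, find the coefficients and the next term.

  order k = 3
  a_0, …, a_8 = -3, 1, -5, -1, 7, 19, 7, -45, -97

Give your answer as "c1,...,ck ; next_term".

  a_3 = 1·-5 + -2·1 + -2·-3 = -1
  a_4 = 1·-1 + -2·-5 + -2·1 = 7
  a_5 = 1·7 + -2·-1 + -2·-5 = 19
  a_6 = 1·19 + -2·7 + -2·-1 = 7
  a_7 = 1·7 + -2·19 + -2·7 = -45
  a_8 = 1·-45 + -2·7 + -2·19 = -97
  a_9 = 1·-97 + -2·-45 + -2·7 = -21

1,-2,-2 ; -21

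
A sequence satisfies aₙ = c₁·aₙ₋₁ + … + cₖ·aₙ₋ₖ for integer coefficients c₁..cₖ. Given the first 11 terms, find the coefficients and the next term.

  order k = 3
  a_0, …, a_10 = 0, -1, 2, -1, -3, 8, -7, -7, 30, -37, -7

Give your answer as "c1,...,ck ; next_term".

  a_3 = -1·2 + -1·-1 + 2·0 = -1
  a_4 = -1·-1 + -1·2 + 2·-1 = -3
  a_5 = -1·-3 + -1·-1 + 2·2 = 8
  a_6 = -1·8 + -1·-3 + 2·-1 = -7
  a_7 = -1·-7 + -1·8 + 2·-3 = -7
  a_8 = -1·-7 + -1·-7 + 2·8 = 30
  a_9 = -1·30 + -1·-7 + 2·-7 = -37
  a_10 = -1·-37 + -1·30 + 2·-7 = -7
  a_11 = -1·-7 + -1·-37 + 2·30 = 104

-1,-1,2 ; 104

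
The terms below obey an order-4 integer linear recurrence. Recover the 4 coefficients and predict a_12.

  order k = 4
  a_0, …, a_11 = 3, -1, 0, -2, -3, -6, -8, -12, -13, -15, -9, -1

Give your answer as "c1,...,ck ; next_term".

  a_4 = 1·-2 + 2·0 + -2·-1 + -1·3 = -3
  a_5 = 1·-3 + 2·-2 + -2·0 + -1·-1 = -6
  a_6 = 1·-6 + 2·-3 + -2·-2 + -1·0 = -8
  a_7 = 1·-8 + 2·-6 + -2·-3 + -1·-2 = -12
  a_8 = 1·-12 + 2·-8 + -2·-6 + -1·-3 = -13
  a_9 = 1·-13 + 2·-12 + -2·-8 + -1·-6 = -15
  a_10 = 1·-15 + 2·-13 + -2·-12 + -1·-8 = -9
  a_11 = 1·-9 + 2·-15 + -2·-13 + -1·-12 = -1
  a_12 = 1·-1 + 2·-9 + -2·-15 + -1·-13 = 24

1,2,-2,-1 ; 24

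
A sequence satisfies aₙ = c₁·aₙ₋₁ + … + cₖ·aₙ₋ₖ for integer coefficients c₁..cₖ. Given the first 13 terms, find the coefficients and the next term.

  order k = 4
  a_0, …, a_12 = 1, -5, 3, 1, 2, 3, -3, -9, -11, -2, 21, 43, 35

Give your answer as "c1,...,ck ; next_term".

1,-1,-1,-1 ; -27

  a_4 = 1·1 + -1·3 + -1·-5 + -1·1 = 2
  a_5 = 1·2 + -1·1 + -1·3 + -1·-5 = 3
  a_6 = 1·3 + -1·2 + -1·1 + -1·3 = -3
  a_7 = 1·-3 + -1·3 + -1·2 + -1·1 = -9
  a_8 = 1·-9 + -1·-3 + -1·3 + -1·2 = -11
  a_9 = 1·-11 + -1·-9 + -1·-3 + -1·3 = -2
  a_10 = 1·-2 + -1·-11 + -1·-9 + -1·-3 = 21
  a_11 = 1·21 + -1·-2 + -1·-11 + -1·-9 = 43
  a_12 = 1·43 + -1·21 + -1·-2 + -1·-11 = 35
  a_13 = 1·35 + -1·43 + -1·21 + -1·-2 = -27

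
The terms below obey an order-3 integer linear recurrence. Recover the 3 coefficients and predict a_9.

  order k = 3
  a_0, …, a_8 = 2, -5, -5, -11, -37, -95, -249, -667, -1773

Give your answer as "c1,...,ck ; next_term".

2,1,2 ; -4711

  a_3 = 2·-5 + 1·-5 + 2·2 = -11
  a_4 = 2·-11 + 1·-5 + 2·-5 = -37
  a_5 = 2·-37 + 1·-11 + 2·-5 = -95
  a_6 = 2·-95 + 1·-37 + 2·-11 = -249
  a_7 = 2·-249 + 1·-95 + 2·-37 = -667
  a_8 = 2·-667 + 1·-249 + 2·-95 = -1773
  a_9 = 2·-1773 + 1·-667 + 2·-249 = -4711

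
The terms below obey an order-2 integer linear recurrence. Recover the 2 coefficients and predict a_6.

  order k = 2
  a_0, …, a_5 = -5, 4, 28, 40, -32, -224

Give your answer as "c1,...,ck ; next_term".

  a_2 = 2·4 + -4·-5 = 28
  a_3 = 2·28 + -4·4 = 40
  a_4 = 2·40 + -4·28 = -32
  a_5 = 2·-32 + -4·40 = -224
  a_6 = 2·-224 + -4·-32 = -320

2,-4 ; -320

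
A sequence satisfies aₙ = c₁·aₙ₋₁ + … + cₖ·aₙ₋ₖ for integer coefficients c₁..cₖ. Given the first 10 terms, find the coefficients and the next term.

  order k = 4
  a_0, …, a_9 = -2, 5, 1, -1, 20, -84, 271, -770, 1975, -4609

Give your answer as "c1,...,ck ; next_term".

  a_4 = -4·-1 + -3·1 + 3·5 + -2·-2 = 20
  a_5 = -4·20 + -3·-1 + 3·1 + -2·5 = -84
  a_6 = -4·-84 + -3·20 + 3·-1 + -2·1 = 271
  a_7 = -4·271 + -3·-84 + 3·20 + -2·-1 = -770
  a_8 = -4·-770 + -3·271 + 3·-84 + -2·20 = 1975
  a_9 = -4·1975 + -3·-770 + 3·271 + -2·-84 = -4609
  a_10 = -4·-4609 + -3·1975 + 3·-770 + -2·271 = 9659

-4,-3,3,-2 ; 9659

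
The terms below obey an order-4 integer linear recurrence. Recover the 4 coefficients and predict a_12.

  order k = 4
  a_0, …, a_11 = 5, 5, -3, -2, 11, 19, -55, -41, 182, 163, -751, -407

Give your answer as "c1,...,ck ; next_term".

  a_4 = -1·-2 + -3·-3 + -3·5 + 3·5 = 11
  a_5 = -1·11 + -3·-2 + -3·-3 + 3·5 = 19
  a_6 = -1·19 + -3·11 + -3·-2 + 3·-3 = -55
  a_7 = -1·-55 + -3·19 + -3·11 + 3·-2 = -41
  a_8 = -1·-41 + -3·-55 + -3·19 + 3·11 = 182
  a_9 = -1·182 + -3·-41 + -3·-55 + 3·19 = 163
  a_10 = -1·163 + -3·182 + -3·-41 + 3·-55 = -751
  a_11 = -1·-751 + -3·163 + -3·182 + 3·-41 = -407
  a_12 = -1·-407 + -3·-751 + -3·163 + 3·182 = 2717

-1,-3,-3,3 ; 2717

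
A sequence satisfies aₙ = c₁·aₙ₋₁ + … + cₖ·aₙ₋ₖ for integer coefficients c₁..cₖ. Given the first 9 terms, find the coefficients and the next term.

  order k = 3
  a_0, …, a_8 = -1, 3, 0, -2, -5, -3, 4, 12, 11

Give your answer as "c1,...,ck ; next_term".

1,-1,-1 ; -5

  a_3 = 1·0 + -1·3 + -1·-1 = -2
  a_4 = 1·-2 + -1·0 + -1·3 = -5
  a_5 = 1·-5 + -1·-2 + -1·0 = -3
  a_6 = 1·-3 + -1·-5 + -1·-2 = 4
  a_7 = 1·4 + -1·-3 + -1·-5 = 12
  a_8 = 1·12 + -1·4 + -1·-3 = 11
  a_9 = 1·11 + -1·12 + -1·4 = -5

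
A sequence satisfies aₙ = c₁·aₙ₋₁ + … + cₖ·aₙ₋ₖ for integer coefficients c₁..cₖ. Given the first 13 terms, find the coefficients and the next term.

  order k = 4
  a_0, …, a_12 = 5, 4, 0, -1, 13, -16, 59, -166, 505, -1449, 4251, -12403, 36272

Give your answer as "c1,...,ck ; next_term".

-2,2,-1,3 ; -105948

  a_4 = -2·-1 + 2·0 + -1·4 + 3·5 = 13
  a_5 = -2·13 + 2·-1 + -1·0 + 3·4 = -16
  a_6 = -2·-16 + 2·13 + -1·-1 + 3·0 = 59
  a_7 = -2·59 + 2·-16 + -1·13 + 3·-1 = -166
  a_8 = -2·-166 + 2·59 + -1·-16 + 3·13 = 505
  a_9 = -2·505 + 2·-166 + -1·59 + 3·-16 = -1449
  a_10 = -2·-1449 + 2·505 + -1·-166 + 3·59 = 4251
  a_11 = -2·4251 + 2·-1449 + -1·505 + 3·-166 = -12403
  a_12 = -2·-12403 + 2·4251 + -1·-1449 + 3·505 = 36272
  a_13 = -2·36272 + 2·-12403 + -1·4251 + 3·-1449 = -105948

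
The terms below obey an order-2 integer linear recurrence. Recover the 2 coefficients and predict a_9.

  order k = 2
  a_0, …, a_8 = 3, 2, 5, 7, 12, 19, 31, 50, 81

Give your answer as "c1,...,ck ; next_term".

  a_2 = 1·2 + 1·3 = 5
  a_3 = 1·5 + 1·2 = 7
  a_4 = 1·7 + 1·5 = 12
  a_5 = 1·12 + 1·7 = 19
  a_6 = 1·19 + 1·12 = 31
  a_7 = 1·31 + 1·19 = 50
  a_8 = 1·50 + 1·31 = 81
  a_9 = 1·81 + 1·50 = 131

1,1 ; 131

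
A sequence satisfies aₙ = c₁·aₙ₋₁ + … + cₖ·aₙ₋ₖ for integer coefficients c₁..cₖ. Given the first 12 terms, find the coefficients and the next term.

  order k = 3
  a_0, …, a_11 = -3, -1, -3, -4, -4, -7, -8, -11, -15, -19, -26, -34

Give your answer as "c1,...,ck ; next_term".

0,1,1 ; -45

  a_3 = 0·-3 + 1·-1 + 1·-3 = -4
  a_4 = 0·-4 + 1·-3 + 1·-1 = -4
  a_5 = 0·-4 + 1·-4 + 1·-3 = -7
  a_6 = 0·-7 + 1·-4 + 1·-4 = -8
  a_7 = 0·-8 + 1·-7 + 1·-4 = -11
  a_8 = 0·-11 + 1·-8 + 1·-7 = -15
  a_9 = 0·-15 + 1·-11 + 1·-8 = -19
  a_10 = 0·-19 + 1·-15 + 1·-11 = -26
  a_11 = 0·-26 + 1·-19 + 1·-15 = -34
  a_12 = 0·-34 + 1·-26 + 1·-19 = -45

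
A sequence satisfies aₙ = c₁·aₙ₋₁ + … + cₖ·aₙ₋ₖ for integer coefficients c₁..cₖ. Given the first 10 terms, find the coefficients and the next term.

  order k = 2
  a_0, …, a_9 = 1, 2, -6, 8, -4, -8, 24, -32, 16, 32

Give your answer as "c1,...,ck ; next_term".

-2,-2 ; -96

  a_2 = -2·2 + -2·1 = -6
  a_3 = -2·-6 + -2·2 = 8
  a_4 = -2·8 + -2·-6 = -4
  a_5 = -2·-4 + -2·8 = -8
  a_6 = -2·-8 + -2·-4 = 24
  a_7 = -2·24 + -2·-8 = -32
  a_8 = -2·-32 + -2·24 = 16
  a_9 = -2·16 + -2·-32 = 32
  a_10 = -2·32 + -2·16 = -96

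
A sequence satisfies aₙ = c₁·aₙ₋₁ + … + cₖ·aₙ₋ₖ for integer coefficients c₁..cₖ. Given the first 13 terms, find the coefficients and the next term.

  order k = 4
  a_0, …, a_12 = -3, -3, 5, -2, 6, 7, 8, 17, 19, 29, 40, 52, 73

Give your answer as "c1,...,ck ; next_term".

  a_4 = 1·-2 + 1·5 + 0·-3 + -1·-3 = 6
  a_5 = 1·6 + 1·-2 + 0·5 + -1·-3 = 7
  a_6 = 1·7 + 1·6 + 0·-2 + -1·5 = 8
  a_7 = 1·8 + 1·7 + 0·6 + -1·-2 = 17
  a_8 = 1·17 + 1·8 + 0·7 + -1·6 = 19
  a_9 = 1·19 + 1·17 + 0·8 + -1·7 = 29
  a_10 = 1·29 + 1·19 + 0·17 + -1·8 = 40
  a_11 = 1·40 + 1·29 + 0·19 + -1·17 = 52
  a_12 = 1·52 + 1·40 + 0·29 + -1·19 = 73
  a_13 = 1·73 + 1·52 + 0·40 + -1·29 = 96

1,1,0,-1 ; 96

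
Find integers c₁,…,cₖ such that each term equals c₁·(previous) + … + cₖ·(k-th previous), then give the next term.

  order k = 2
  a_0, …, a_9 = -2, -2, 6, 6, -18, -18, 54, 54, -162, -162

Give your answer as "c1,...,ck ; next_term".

  a_2 = 0·-2 + -3·-2 = 6
  a_3 = 0·6 + -3·-2 = 6
  a_4 = 0·6 + -3·6 = -18
  a_5 = 0·-18 + -3·6 = -18
  a_6 = 0·-18 + -3·-18 = 54
  a_7 = 0·54 + -3·-18 = 54
  a_8 = 0·54 + -3·54 = -162
  a_9 = 0·-162 + -3·54 = -162
  a_10 = 0·-162 + -3·-162 = 486

0,-3 ; 486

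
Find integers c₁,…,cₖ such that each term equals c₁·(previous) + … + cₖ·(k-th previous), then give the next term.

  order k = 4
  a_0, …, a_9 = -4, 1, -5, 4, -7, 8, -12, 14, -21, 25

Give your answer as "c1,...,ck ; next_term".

1,1,-2,1 ; -36

  a_4 = 1·4 + 1·-5 + -2·1 + 1·-4 = -7
  a_5 = 1·-7 + 1·4 + -2·-5 + 1·1 = 8
  a_6 = 1·8 + 1·-7 + -2·4 + 1·-5 = -12
  a_7 = 1·-12 + 1·8 + -2·-7 + 1·4 = 14
  a_8 = 1·14 + 1·-12 + -2·8 + 1·-7 = -21
  a_9 = 1·-21 + 1·14 + -2·-12 + 1·8 = 25
  a_10 = 1·25 + 1·-21 + -2·14 + 1·-12 = -36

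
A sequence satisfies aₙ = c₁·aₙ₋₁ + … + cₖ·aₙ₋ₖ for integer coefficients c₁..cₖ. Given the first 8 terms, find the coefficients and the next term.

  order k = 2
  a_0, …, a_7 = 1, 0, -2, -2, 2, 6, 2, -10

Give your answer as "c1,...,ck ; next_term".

1,-2 ; -14

  a_2 = 1·0 + -2·1 = -2
  a_3 = 1·-2 + -2·0 = -2
  a_4 = 1·-2 + -2·-2 = 2
  a_5 = 1·2 + -2·-2 = 6
  a_6 = 1·6 + -2·2 = 2
  a_7 = 1·2 + -2·6 = -10
  a_8 = 1·-10 + -2·2 = -14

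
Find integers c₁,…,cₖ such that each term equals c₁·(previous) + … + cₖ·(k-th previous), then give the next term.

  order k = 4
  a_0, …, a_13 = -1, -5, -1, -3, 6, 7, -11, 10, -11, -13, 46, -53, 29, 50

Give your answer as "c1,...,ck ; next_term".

-1,-1,0,-2 ; -171

  a_4 = -1·-3 + -1·-1 + 0·-5 + -2·-1 = 6
  a_5 = -1·6 + -1·-3 + 0·-1 + -2·-5 = 7
  a_6 = -1·7 + -1·6 + 0·-3 + -2·-1 = -11
  a_7 = -1·-11 + -1·7 + 0·6 + -2·-3 = 10
  a_8 = -1·10 + -1·-11 + 0·7 + -2·6 = -11
  a_9 = -1·-11 + -1·10 + 0·-11 + -2·7 = -13
  a_10 = -1·-13 + -1·-11 + 0·10 + -2·-11 = 46
  a_11 = -1·46 + -1·-13 + 0·-11 + -2·10 = -53
  a_12 = -1·-53 + -1·46 + 0·-13 + -2·-11 = 29
  a_13 = -1·29 + -1·-53 + 0·46 + -2·-13 = 50
  a_14 = -1·50 + -1·29 + 0·-53 + -2·46 = -171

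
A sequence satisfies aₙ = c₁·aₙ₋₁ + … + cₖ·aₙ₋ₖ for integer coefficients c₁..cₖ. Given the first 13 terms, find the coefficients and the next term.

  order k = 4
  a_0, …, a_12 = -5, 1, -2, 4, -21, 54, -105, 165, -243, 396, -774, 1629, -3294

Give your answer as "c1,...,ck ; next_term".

-3,-3,0,3 ; 6183

  a_4 = -3·4 + -3·-2 + 0·1 + 3·-5 = -21
  a_5 = -3·-21 + -3·4 + 0·-2 + 3·1 = 54
  a_6 = -3·54 + -3·-21 + 0·4 + 3·-2 = -105
  a_7 = -3·-105 + -3·54 + 0·-21 + 3·4 = 165
  a_8 = -3·165 + -3·-105 + 0·54 + 3·-21 = -243
  a_9 = -3·-243 + -3·165 + 0·-105 + 3·54 = 396
  a_10 = -3·396 + -3·-243 + 0·165 + 3·-105 = -774
  a_11 = -3·-774 + -3·396 + 0·-243 + 3·165 = 1629
  a_12 = -3·1629 + -3·-774 + 0·396 + 3·-243 = -3294
  a_13 = -3·-3294 + -3·1629 + 0·-774 + 3·396 = 6183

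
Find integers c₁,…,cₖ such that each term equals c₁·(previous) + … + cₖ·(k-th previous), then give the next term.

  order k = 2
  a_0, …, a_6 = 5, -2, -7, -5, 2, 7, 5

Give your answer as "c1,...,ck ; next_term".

  a_2 = 1·-2 + -1·5 = -7
  a_3 = 1·-7 + -1·-2 = -5
  a_4 = 1·-5 + -1·-7 = 2
  a_5 = 1·2 + -1·-5 = 7
  a_6 = 1·7 + -1·2 = 5
  a_7 = 1·5 + -1·7 = -2

1,-1 ; -2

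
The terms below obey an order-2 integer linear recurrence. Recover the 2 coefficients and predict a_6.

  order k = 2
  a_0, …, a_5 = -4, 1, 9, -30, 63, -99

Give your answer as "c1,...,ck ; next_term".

-3,-3 ; 108

  a_2 = -3·1 + -3·-4 = 9
  a_3 = -3·9 + -3·1 = -30
  a_4 = -3·-30 + -3·9 = 63
  a_5 = -3·63 + -3·-30 = -99
  a_6 = -3·-99 + -3·63 = 108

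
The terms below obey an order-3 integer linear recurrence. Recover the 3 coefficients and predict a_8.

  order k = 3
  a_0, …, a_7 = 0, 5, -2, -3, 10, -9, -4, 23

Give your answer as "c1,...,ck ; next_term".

  a_3 = -1·-2 + -1·5 + 1·0 = -3
  a_4 = -1·-3 + -1·-2 + 1·5 = 10
  a_5 = -1·10 + -1·-3 + 1·-2 = -9
  a_6 = -1·-9 + -1·10 + 1·-3 = -4
  a_7 = -1·-4 + -1·-9 + 1·10 = 23
  a_8 = -1·23 + -1·-4 + 1·-9 = -28

-1,-1,1 ; -28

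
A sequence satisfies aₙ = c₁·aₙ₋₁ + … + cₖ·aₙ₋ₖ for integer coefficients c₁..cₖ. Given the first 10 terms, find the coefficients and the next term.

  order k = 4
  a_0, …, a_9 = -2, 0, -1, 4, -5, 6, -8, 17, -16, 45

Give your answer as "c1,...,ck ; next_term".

1,3,1,3 ; -10

  a_4 = 1·4 + 3·-1 + 1·0 + 3·-2 = -5
  a_5 = 1·-5 + 3·4 + 1·-1 + 3·0 = 6
  a_6 = 1·6 + 3·-5 + 1·4 + 3·-1 = -8
  a_7 = 1·-8 + 3·6 + 1·-5 + 3·4 = 17
  a_8 = 1·17 + 3·-8 + 1·6 + 3·-5 = -16
  a_9 = 1·-16 + 3·17 + 1·-8 + 3·6 = 45
  a_10 = 1·45 + 3·-16 + 1·17 + 3·-8 = -10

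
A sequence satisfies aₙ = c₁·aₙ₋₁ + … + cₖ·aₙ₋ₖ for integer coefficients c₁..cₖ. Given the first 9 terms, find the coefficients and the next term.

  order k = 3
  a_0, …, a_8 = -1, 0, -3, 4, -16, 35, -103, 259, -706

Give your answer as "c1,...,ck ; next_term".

  a_3 = -1·-3 + 4·0 + -1·-1 = 4
  a_4 = -1·4 + 4·-3 + -1·0 = -16
  a_5 = -1·-16 + 4·4 + -1·-3 = 35
  a_6 = -1·35 + 4·-16 + -1·4 = -103
  a_7 = -1·-103 + 4·35 + -1·-16 = 259
  a_8 = -1·259 + 4·-103 + -1·35 = -706
  a_9 = -1·-706 + 4·259 + -1·-103 = 1845

-1,4,-1 ; 1845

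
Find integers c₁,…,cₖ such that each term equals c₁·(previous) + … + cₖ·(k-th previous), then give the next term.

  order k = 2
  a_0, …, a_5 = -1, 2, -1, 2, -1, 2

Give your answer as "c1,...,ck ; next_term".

  a_2 = 0·2 + 1·-1 = -1
  a_3 = 0·-1 + 1·2 = 2
  a_4 = 0·2 + 1·-1 = -1
  a_5 = 0·-1 + 1·2 = 2
  a_6 = 0·2 + 1·-1 = -1

0,1 ; -1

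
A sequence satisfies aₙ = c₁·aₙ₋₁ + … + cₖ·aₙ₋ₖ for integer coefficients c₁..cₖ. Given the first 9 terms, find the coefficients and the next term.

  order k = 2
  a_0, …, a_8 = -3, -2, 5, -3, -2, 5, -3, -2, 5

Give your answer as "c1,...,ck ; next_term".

-1,-1 ; -3

  a_2 = -1·-2 + -1·-3 = 5
  a_3 = -1·5 + -1·-2 = -3
  a_4 = -1·-3 + -1·5 = -2
  a_5 = -1·-2 + -1·-3 = 5
  a_6 = -1·5 + -1·-2 = -3
  a_7 = -1·-3 + -1·5 = -2
  a_8 = -1·-2 + -1·-3 = 5
  a_9 = -1·5 + -1·-2 = -3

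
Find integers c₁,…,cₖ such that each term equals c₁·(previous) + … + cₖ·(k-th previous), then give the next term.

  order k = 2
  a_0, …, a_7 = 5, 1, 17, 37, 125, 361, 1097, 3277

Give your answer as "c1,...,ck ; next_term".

  a_2 = 2·1 + 3·5 = 17
  a_3 = 2·17 + 3·1 = 37
  a_4 = 2·37 + 3·17 = 125
  a_5 = 2·125 + 3·37 = 361
  a_6 = 2·361 + 3·125 = 1097
  a_7 = 2·1097 + 3·361 = 3277
  a_8 = 2·3277 + 3·1097 = 9845

2,3 ; 9845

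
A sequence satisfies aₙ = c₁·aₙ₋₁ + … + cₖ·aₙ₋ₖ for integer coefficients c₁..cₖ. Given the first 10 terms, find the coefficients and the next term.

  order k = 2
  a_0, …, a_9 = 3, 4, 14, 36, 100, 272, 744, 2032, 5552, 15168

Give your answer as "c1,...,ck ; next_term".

  a_2 = 2·4 + 2·3 = 14
  a_3 = 2·14 + 2·4 = 36
  a_4 = 2·36 + 2·14 = 100
  a_5 = 2·100 + 2·36 = 272
  a_6 = 2·272 + 2·100 = 744
  a_7 = 2·744 + 2·272 = 2032
  a_8 = 2·2032 + 2·744 = 5552
  a_9 = 2·5552 + 2·2032 = 15168
  a_10 = 2·15168 + 2·5552 = 41440

2,2 ; 41440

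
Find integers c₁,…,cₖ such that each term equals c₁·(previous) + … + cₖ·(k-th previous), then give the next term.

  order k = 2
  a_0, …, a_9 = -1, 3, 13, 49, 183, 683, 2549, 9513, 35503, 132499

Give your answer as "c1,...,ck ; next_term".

4,-1 ; 494493

  a_2 = 4·3 + -1·-1 = 13
  a_3 = 4·13 + -1·3 = 49
  a_4 = 4·49 + -1·13 = 183
  a_5 = 4·183 + -1·49 = 683
  a_6 = 4·683 + -1·183 = 2549
  a_7 = 4·2549 + -1·683 = 9513
  a_8 = 4·9513 + -1·2549 = 35503
  a_9 = 4·35503 + -1·9513 = 132499
  a_10 = 4·132499 + -1·35503 = 494493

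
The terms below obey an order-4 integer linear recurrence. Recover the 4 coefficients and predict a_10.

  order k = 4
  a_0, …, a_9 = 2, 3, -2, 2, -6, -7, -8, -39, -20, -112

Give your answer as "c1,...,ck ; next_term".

0,3,2,-3 ; -114

  a_4 = 0·2 + 3·-2 + 2·3 + -3·2 = -6
  a_5 = 0·-6 + 3·2 + 2·-2 + -3·3 = -7
  a_6 = 0·-7 + 3·-6 + 2·2 + -3·-2 = -8
  a_7 = 0·-8 + 3·-7 + 2·-6 + -3·2 = -39
  a_8 = 0·-39 + 3·-8 + 2·-7 + -3·-6 = -20
  a_9 = 0·-20 + 3·-39 + 2·-8 + -3·-7 = -112
  a_10 = 0·-112 + 3·-20 + 2·-39 + -3·-8 = -114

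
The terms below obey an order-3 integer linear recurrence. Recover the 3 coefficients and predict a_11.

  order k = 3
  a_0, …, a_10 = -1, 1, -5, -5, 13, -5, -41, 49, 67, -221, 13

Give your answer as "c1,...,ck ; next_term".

  a_3 = 0·-5 + -2·1 + 3·-1 = -5
  a_4 = 0·-5 + -2·-5 + 3·1 = 13
  a_5 = 0·13 + -2·-5 + 3·-5 = -5
  a_6 = 0·-5 + -2·13 + 3·-5 = -41
  a_7 = 0·-41 + -2·-5 + 3·13 = 49
  a_8 = 0·49 + -2·-41 + 3·-5 = 67
  a_9 = 0·67 + -2·49 + 3·-41 = -221
  a_10 = 0·-221 + -2·67 + 3·49 = 13
  a_11 = 0·13 + -2·-221 + 3·67 = 643

0,-2,3 ; 643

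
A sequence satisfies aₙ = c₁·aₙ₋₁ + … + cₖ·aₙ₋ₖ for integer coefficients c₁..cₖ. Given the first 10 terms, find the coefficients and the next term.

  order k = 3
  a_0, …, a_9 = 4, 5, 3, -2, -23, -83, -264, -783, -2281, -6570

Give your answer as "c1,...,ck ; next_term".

3,1,-4 ; -18859

  a_3 = 3·3 + 1·5 + -4·4 = -2
  a_4 = 3·-2 + 1·3 + -4·5 = -23
  a_5 = 3·-23 + 1·-2 + -4·3 = -83
  a_6 = 3·-83 + 1·-23 + -4·-2 = -264
  a_7 = 3·-264 + 1·-83 + -4·-23 = -783
  a_8 = 3·-783 + 1·-264 + -4·-83 = -2281
  a_9 = 3·-2281 + 1·-783 + -4·-264 = -6570
  a_10 = 3·-6570 + 1·-2281 + -4·-783 = -18859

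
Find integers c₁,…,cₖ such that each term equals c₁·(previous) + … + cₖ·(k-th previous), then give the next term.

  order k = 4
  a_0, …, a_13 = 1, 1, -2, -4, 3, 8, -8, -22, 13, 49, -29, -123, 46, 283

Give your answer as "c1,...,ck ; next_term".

1,-2,2,1 ; -84

  a_4 = 1·-4 + -2·-2 + 2·1 + 1·1 = 3
  a_5 = 1·3 + -2·-4 + 2·-2 + 1·1 = 8
  a_6 = 1·8 + -2·3 + 2·-4 + 1·-2 = -8
  a_7 = 1·-8 + -2·8 + 2·3 + 1·-4 = -22
  a_8 = 1·-22 + -2·-8 + 2·8 + 1·3 = 13
  a_9 = 1·13 + -2·-22 + 2·-8 + 1·8 = 49
  a_10 = 1·49 + -2·13 + 2·-22 + 1·-8 = -29
  a_11 = 1·-29 + -2·49 + 2·13 + 1·-22 = -123
  a_12 = 1·-123 + -2·-29 + 2·49 + 1·13 = 46
  a_13 = 1·46 + -2·-123 + 2·-29 + 1·49 = 283
  a_14 = 1·283 + -2·46 + 2·-123 + 1·-29 = -84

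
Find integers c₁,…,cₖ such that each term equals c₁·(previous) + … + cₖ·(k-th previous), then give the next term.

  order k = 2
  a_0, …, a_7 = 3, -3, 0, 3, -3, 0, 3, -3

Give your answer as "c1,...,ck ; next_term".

  a_2 = -1·-3 + -1·3 = 0
  a_3 = -1·0 + -1·-3 = 3
  a_4 = -1·3 + -1·0 = -3
  a_5 = -1·-3 + -1·3 = 0
  a_6 = -1·0 + -1·-3 = 3
  a_7 = -1·3 + -1·0 = -3
  a_8 = -1·-3 + -1·3 = 0

-1,-1 ; 0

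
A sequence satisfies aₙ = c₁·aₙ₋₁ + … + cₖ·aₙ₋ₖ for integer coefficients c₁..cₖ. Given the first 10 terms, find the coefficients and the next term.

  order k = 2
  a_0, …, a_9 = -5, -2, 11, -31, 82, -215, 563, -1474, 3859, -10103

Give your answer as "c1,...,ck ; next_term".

  a_2 = -3·-2 + -1·-5 = 11
  a_3 = -3·11 + -1·-2 = -31
  a_4 = -3·-31 + -1·11 = 82
  a_5 = -3·82 + -1·-31 = -215
  a_6 = -3·-215 + -1·82 = 563
  a_7 = -3·563 + -1·-215 = -1474
  a_8 = -3·-1474 + -1·563 = 3859
  a_9 = -3·3859 + -1·-1474 = -10103
  a_10 = -3·-10103 + -1·3859 = 26450

-3,-1 ; 26450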